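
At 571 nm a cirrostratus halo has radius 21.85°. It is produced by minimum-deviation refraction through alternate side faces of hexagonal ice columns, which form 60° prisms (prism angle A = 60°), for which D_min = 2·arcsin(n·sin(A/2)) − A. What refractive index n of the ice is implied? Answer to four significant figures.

Rearranging: n = sin((D_min + A)/2) / sin(A/2).
(D_min + A)/2 = (21.85° + 60°)/2 = 40.925°.
n = sin 40.925° / sin 30° = 0.6551 / 0.5000 = 1.3101.

1.310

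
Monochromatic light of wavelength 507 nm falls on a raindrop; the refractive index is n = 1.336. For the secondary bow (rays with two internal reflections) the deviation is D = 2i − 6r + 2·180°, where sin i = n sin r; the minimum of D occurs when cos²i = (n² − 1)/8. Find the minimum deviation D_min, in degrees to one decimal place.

cos²i = (1.78490 − 1)/8 = 0.09811; i = arccos(0.31323) = 71.746°.
sin r = sin 71.746°/1.336 = 0.71084; r = 45.303°.
D_min = 2·71.746° − 6·45.303° + 360° = 231.674°.

231.7°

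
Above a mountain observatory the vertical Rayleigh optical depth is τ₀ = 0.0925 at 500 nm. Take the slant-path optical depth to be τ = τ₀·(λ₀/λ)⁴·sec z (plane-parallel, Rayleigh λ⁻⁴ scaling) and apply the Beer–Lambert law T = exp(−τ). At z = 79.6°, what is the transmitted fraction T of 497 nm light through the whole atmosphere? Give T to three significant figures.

0.592

sec 79.6° = 5.5396.
τ = 0.0925 × (500/497)⁴ × 5.5396 = 0.0925 × 1.0244 × 5.5396 = 0.5249.
T = exp(−0.5249) = 0.5916.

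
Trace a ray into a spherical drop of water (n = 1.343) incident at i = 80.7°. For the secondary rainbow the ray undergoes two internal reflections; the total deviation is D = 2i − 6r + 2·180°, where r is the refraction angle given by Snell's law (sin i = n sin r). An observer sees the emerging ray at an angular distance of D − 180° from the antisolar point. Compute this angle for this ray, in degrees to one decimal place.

57.7°

sin r = sin 80.7° / 1.343 = 0.9869/1.343 = 0.7348; r = 47.29°.
D = 2·80.7° − 6·47.29° + 2·180° = 161.40° − 283.75° + 360° = 237.65°.
Angle from antisolar point = D − 180° = 57.65°.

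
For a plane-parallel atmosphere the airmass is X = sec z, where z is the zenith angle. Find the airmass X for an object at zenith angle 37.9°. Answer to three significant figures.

1.27

X = sec z = 1/cos 37.9° = 1/0.7891 = 1.2673.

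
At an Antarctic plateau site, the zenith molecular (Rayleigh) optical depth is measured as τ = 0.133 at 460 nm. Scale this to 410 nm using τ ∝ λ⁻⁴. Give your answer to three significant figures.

τ(410 nm) = τ(460 nm) × (460/410)⁴ = 0.133 × (1.1220)⁴ = 0.133 × 1.5845 = 0.2107.

0.211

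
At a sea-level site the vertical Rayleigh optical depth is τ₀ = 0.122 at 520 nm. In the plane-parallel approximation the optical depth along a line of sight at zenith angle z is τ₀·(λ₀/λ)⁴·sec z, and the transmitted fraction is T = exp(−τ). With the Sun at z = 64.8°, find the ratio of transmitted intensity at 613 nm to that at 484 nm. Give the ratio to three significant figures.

Airmass: sec 64.8° = 2.3486.
τ(613 nm) = 0.122 × (520/613)⁴ × 2.3486 = 0.122 × 0.5178 × 2.3486 = 0.1484.
τ(484 nm) = 0.122 × (520/484)⁴ × 2.3486 = 0.122 × 1.3324 × 2.3486 = 0.3818.
T(613)/T(484) = exp(τ_B − τ_A) = exp(0.2334) = 1.2629.

1.26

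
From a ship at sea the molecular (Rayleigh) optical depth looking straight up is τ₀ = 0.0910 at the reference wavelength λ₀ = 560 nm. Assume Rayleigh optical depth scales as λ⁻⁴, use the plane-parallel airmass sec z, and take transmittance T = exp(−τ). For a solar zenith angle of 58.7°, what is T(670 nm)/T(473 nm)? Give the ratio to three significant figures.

Airmass: sec 58.7° = 1.9249.
τ(670 nm) = 0.0910 × (560/670)⁴ × 1.9249 = 0.0910 × 0.4880 × 1.9249 = 0.0855.
τ(473 nm) = 0.0910 × (560/473)⁴ × 1.9249 = 0.0910 × 1.9648 × 1.9249 = 0.3441.
T(670)/T(473) = exp(τ_B − τ_A) = exp(0.2587) = 1.2952.

1.30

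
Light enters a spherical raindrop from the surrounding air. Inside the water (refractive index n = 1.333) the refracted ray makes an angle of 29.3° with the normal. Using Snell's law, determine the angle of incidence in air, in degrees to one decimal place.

Snell: sin θ_i = n · sin θ_r = 1.333 × sin 29.3° = 1.333 × 0.4894 = 0.6523.
θ_i = arcsin(0.6523) = 40.72°.

40.7°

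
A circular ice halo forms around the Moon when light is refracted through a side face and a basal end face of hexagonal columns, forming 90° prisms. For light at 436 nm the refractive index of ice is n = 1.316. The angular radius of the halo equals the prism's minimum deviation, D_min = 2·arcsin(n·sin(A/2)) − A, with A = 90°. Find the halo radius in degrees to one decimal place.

n·sin(A/2) = 1.316 × sin 45° = 1.316 × 0.7071 = 0.9306.
D_min = 2·arcsin(0.9306) − 90° = 2 × 68.521° − 90° = 47.042°.

47.0°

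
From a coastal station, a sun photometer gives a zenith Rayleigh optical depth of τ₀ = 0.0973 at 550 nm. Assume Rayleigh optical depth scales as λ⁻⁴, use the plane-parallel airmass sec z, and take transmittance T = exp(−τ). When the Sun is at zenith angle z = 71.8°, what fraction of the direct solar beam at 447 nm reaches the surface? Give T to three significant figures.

0.490

sec 71.8° = 3.2017.
τ = 0.0973 × (550/447)⁴ × 3.2017 = 0.0973 × 2.2920 × 3.2017 = 0.7140.
T = exp(−0.7140) = 0.4897.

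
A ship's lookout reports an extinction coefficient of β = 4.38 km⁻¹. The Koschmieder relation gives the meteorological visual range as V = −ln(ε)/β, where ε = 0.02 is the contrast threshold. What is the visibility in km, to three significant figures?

0.893 km

V = −ln(0.02) / 4.38 = 3.912 / 4.38 = 0.8932 km.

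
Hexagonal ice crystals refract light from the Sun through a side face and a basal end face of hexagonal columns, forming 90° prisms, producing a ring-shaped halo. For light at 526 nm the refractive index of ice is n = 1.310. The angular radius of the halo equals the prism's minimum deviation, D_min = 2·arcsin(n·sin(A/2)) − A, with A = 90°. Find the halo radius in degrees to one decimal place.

45.7°

n·sin(A/2) = 1.310 × sin 45° = 1.310 × 0.7071 = 0.9263.
D_min = 2·arcsin(0.9263) − 90° = 2 × 67.867° − 90° = 45.733°.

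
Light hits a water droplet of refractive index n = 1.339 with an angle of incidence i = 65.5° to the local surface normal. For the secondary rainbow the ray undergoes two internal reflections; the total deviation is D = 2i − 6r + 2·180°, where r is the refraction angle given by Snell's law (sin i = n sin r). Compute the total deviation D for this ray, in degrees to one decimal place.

234.1°

sin r = sin 65.5° / 1.339 = 0.9100/1.339 = 0.6796; r = 42.81°.
D = 2·65.5° − 6·42.81° + 2·180° = 131.00° − 256.87° + 360° = 234.13°.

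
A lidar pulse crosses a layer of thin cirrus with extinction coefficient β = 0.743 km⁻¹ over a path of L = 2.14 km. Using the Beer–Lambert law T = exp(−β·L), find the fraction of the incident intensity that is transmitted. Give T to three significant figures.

0.204

τ = β·L = 0.743 × 2.14 = 1.5900.
T = exp(−1.5900) = 0.2039.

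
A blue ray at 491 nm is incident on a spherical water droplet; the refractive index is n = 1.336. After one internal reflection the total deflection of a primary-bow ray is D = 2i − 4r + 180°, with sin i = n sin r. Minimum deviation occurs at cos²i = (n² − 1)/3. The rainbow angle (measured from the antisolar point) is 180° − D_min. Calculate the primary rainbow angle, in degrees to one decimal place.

cos²i = (1.78490 − 1)/3 = 0.26163; i = arccos(0.51150) = 59.236°.
sin r = sin 59.236°/1.336 = 0.64318; r = 40.029°.
D_min = 2·59.236° − 4·40.029° + 180° = 138.356°.
Rainbow angle = 180° − D_min = 41.644°.

41.6°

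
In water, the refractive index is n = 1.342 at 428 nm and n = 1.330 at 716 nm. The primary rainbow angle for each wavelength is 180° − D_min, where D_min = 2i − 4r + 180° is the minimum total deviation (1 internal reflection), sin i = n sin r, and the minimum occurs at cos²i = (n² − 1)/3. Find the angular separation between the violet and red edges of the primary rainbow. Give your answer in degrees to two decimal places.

At 428 nm (n = 1.342): cos²i = 0.26699 → i = 58.888°, r = 39.641°, D_min = 139.213°, rainbow angle = 40.787°.
At 716 nm (n = 1.330): cos²i = 0.25630 → i = 59.585°, r = 40.422°, D_min = 137.484°, rainbow angle = 42.516°.
Angular width = |40.787° − 42.516°| = 1.729°.

1.73°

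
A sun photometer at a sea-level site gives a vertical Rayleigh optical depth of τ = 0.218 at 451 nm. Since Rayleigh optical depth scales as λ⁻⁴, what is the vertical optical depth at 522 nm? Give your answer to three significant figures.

τ(522 nm) = τ(451 nm) × (451/522)⁴ = 0.218 × (0.8640)⁴ = 0.218 × 0.5572 = 0.1215.

0.121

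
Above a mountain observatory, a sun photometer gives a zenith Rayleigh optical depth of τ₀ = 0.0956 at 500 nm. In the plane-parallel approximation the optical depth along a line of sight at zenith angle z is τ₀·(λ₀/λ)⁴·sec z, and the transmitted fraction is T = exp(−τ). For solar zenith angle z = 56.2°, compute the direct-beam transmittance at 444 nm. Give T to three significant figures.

0.759

sec 56.2° = 1.7976.
τ = 0.0956 × (500/444)⁴ × 1.7976 = 0.0956 × 1.6082 × 1.7976 = 0.2764.
T = exp(−0.2764) = 0.7585.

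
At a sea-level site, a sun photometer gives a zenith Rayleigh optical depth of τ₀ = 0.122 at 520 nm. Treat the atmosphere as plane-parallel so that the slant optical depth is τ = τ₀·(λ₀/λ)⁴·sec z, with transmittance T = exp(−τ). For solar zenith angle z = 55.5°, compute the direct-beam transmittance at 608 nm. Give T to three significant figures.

0.891

sec 55.5° = 1.7655.
τ = 0.122 × (520/608)⁴ × 1.7655 = 0.122 × 0.5351 × 1.7655 = 0.1152.
T = exp(−0.1152) = 0.8911.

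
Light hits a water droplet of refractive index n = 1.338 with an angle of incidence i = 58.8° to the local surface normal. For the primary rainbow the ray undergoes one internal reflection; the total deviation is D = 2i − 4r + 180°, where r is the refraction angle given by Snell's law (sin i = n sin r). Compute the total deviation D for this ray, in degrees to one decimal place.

sin r = sin 58.8° / 1.338 = 0.8554/1.338 = 0.6393; r = 39.74°.
D = 2·58.8° − 4·39.74° + 180° = 117.60° − 158.95° + 180° = 138.65°.

138.6°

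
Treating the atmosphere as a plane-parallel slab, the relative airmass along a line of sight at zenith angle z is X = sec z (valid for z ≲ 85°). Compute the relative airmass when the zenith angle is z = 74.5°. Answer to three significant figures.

3.74

X = sec z = 1/cos 74.5° = 1/0.2672 = 3.7420.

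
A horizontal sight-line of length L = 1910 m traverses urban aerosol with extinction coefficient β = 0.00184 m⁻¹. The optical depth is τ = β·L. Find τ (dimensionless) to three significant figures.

τ = β·L = 0.00184 × 1910 = 3.5144.

3.51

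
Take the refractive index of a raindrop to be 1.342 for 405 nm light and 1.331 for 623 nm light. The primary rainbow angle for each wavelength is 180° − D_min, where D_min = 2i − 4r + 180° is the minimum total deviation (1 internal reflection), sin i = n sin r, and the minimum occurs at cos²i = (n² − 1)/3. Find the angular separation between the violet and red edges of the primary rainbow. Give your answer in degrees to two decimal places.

1.58°

At 405 nm (n = 1.342): cos²i = 0.26699 → i = 58.888°, r = 39.641°, D_min = 139.213°, rainbow angle = 40.787°.
At 623 nm (n = 1.331): cos²i = 0.25719 → i = 59.527°, r = 40.356°, D_min = 137.630°, rainbow angle = 42.370°.
Angular width = |40.787° − 42.370°| = 1.583°.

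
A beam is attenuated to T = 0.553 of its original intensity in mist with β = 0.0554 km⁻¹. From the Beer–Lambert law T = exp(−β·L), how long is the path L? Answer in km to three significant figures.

10.7 km

Beer–Lambert: T = exp(−βL) ⇒ L = −ln(T)/β = −ln(0.553)/0.0554 = 0.5924/0.0554 = 10.69 km.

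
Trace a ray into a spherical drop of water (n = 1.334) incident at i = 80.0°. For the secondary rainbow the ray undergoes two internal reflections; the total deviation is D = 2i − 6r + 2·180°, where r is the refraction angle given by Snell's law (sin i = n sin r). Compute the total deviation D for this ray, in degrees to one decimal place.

sin r = sin 80.0° / 1.334 = 0.9848/1.334 = 0.7382; r = 47.58°.
D = 2·80.0° − 6·47.58° + 2·180° = 160.00° − 285.49° + 360° = 234.51°.

234.5°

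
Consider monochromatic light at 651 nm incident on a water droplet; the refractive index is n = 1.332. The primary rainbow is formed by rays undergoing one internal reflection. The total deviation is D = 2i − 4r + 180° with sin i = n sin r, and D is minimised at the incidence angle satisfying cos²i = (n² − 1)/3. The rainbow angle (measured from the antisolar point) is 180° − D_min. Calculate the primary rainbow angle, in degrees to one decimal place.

cos²i = (1.77422 − 1)/3 = 0.25807; i = arccos(0.50801) = 59.469°.
sin r = sin 59.469°/1.332 = 0.64666; r = 40.290°.
D_min = 2·59.469° − 4·40.290° + 180° = 137.776°.
Rainbow angle = 180° − D_min = 42.224°.

42.2°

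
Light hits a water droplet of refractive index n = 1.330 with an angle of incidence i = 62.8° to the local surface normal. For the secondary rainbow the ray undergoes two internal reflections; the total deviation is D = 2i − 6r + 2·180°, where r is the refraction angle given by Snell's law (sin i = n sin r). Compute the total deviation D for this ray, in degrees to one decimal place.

sin r = sin 62.8° / 1.330 = 0.8894/1.330 = 0.6687; r = 41.97°.
D = 2·62.8° − 6·41.97° + 2·180° = 125.60° − 251.82° + 360° = 233.78°.

233.8°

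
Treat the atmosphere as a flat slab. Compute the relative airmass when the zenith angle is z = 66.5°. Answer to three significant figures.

X = sec z = 1/cos 66.5° = 1/0.3987 = 2.5078.

2.51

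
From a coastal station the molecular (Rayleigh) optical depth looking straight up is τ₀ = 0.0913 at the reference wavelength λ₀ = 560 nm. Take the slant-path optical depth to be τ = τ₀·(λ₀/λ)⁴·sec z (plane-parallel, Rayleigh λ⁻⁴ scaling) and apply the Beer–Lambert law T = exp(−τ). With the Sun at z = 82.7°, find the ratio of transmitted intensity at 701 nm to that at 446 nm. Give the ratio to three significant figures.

Airmass: sec 82.7° = 7.8700.
τ(701 nm) = 0.0913 × (560/701)⁴ × 7.8700 = 0.0913 × 0.4073 × 7.8700 = 0.2926.
τ(446 nm) = 0.0913 × (560/446)⁴ × 7.8700 = 0.0913 × 2.4855 × 7.8700 = 1.7859.
T(701)/T(446) = exp(τ_B − τ_A) = exp(1.4933) = 4.4516.

4.45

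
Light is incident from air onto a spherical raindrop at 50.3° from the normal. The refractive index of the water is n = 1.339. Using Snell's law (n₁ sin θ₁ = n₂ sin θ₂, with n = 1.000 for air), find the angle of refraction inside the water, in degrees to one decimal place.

Snell: sin θ_r = sin θ_i / n = sin 50.3° / 1.339 = 0.7694 / 1.339 = 0.5746.
θ_r = arcsin(0.5746) = 35.07°.

35.1°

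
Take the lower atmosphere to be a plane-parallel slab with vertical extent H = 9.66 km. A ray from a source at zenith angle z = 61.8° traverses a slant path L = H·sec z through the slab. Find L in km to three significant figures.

20.4 km

sec z = 1/cos 61.8° = 2.1162.
L = 9.66 × 2.1162 = 20.442 km.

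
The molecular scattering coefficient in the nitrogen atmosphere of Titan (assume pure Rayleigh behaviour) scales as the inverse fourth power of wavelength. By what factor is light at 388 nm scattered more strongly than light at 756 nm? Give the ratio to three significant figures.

Rayleigh scattering ∝ λ⁻⁴, so the ratio of coefficients is the inverse fourth power of the wavelength ratio.
σ(388)/σ(756) = (756/388)⁴ = (1.9485)⁴ = 14.41.

14.4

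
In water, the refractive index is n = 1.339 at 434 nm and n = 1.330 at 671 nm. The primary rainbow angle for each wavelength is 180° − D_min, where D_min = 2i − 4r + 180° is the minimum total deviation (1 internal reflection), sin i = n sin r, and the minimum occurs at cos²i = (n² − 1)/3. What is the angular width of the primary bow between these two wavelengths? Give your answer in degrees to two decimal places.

At 434 nm (n = 1.339): cos²i = 0.26431 → i = 59.062°, r = 39.834°, D_min = 138.786°, rainbow angle = 41.214°.
At 671 nm (n = 1.330): cos²i = 0.25630 → i = 59.585°, r = 40.422°, D_min = 137.484°, rainbow angle = 42.516°.
Angular width = |41.214° − 42.516°| = 1.303°.

1.30°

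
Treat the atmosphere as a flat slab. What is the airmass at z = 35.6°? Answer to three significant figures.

X = sec z = 1/cos 35.6° = 1/0.8131 = 1.2299.

1.23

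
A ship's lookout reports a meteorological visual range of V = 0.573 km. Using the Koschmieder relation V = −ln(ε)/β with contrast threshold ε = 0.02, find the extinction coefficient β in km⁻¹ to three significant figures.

6.83 km⁻¹

β = −ln(0.02) / V = 3.912 / 0.573 = 6.8273 km⁻¹.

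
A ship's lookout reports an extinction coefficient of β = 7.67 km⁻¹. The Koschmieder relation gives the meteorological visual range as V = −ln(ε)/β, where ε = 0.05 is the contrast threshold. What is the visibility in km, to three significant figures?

V = −ln(0.05) / 7.67 = 2.996 / 7.67 = 0.3906 km.

0.391 km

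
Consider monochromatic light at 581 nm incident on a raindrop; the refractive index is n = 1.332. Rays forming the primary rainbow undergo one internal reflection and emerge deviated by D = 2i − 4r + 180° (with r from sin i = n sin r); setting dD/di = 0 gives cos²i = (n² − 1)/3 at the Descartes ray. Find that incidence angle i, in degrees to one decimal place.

59.5°

cos²i = (1.332² − 1)/3 = (1.77422 − 1)/3 = 0.25807.
cos i = 0.50801, so i = 59.469°.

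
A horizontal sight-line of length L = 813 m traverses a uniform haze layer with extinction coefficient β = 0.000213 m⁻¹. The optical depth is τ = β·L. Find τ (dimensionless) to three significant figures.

0.173

τ = β·L = 0.000213 × 813 = 0.1732.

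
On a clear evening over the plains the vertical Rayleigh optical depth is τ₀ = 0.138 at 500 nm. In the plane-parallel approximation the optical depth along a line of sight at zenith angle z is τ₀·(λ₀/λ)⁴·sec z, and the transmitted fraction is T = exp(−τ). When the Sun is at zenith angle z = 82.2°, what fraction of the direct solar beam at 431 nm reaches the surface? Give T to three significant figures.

0.159

sec 82.2° = 7.3684.
τ = 0.138 × (500/431)⁴ × 7.3684 = 0.138 × 1.8112 × 7.3684 = 1.8417.
T = exp(−1.8417) = 0.1585.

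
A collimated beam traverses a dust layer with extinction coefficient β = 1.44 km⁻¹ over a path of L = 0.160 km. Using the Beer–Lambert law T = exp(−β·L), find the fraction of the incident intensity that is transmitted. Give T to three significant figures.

τ = β·L = 1.44 × 0.160 = 0.2304.
T = exp(−0.2304) = 0.7942.

0.794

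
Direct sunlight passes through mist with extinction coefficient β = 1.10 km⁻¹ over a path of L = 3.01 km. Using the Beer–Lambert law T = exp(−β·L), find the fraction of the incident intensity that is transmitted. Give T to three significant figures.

τ = β·L = 1.10 × 3.01 = 3.3110.
T = exp(−3.3110) = 0.0365.

0.0365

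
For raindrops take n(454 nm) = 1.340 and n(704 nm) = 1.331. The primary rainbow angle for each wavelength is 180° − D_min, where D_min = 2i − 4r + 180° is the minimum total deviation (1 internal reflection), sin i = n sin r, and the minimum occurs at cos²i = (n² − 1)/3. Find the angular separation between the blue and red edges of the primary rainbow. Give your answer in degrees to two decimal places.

At 454 nm (n = 1.340): cos²i = 0.26520 → i = 59.004°, r = 39.770°, D_min = 138.929°, rainbow angle = 41.071°.
At 704 nm (n = 1.331): cos²i = 0.25719 → i = 59.527°, r = 40.356°, D_min = 137.630°, rainbow angle = 42.370°.
Angular width = |41.071° − 42.370°| = 1.299°.

1.30°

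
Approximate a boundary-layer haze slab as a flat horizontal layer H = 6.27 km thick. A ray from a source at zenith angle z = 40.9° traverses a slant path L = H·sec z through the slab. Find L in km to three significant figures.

sec z = 1/cos 40.9° = 1.3230.
L = 6.27 × 1.3230 = 8.295 km.

8.30 km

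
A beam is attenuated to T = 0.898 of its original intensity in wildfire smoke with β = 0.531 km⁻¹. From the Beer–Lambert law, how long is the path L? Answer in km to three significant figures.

Beer–Lambert: T = exp(−βL) ⇒ L = −ln(T)/β = −ln(0.898)/0.531 = 0.1076/0.531 = 0.2026 km.

0.203 km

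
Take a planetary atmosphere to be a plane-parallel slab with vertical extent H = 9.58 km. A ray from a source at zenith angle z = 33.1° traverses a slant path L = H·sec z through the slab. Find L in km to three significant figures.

sec z = 1/cos 33.1° = 1.1937.
L = 9.58 × 1.1937 = 11.436 km.

11.4 km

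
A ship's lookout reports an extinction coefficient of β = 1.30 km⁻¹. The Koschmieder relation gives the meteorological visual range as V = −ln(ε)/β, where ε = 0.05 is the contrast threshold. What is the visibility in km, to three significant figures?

2.30 km

V = −ln(0.05) / 1.30 = 2.996 / 1.30 = 2.3044 km.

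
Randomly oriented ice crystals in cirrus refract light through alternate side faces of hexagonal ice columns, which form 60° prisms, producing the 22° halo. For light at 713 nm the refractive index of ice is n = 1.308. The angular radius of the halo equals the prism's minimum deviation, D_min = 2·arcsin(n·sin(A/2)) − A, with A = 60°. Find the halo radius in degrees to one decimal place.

n·sin(A/2) = 1.308 × sin 30° = 1.308 × 0.5000 = 0.6540.
D_min = 2·arcsin(0.6540) − 60° = 2 × 40.844° − 60° = 21.688°.

21.7°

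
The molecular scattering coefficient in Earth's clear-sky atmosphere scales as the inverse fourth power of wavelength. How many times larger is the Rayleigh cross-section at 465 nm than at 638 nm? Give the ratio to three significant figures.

3.54

Rayleigh scattering ∝ λ⁻⁴, so the ratio of coefficients is the inverse fourth power of the wavelength ratio.
σ(465)/σ(638) = (638/465)⁴ = (1.3720)⁴ = 3.544.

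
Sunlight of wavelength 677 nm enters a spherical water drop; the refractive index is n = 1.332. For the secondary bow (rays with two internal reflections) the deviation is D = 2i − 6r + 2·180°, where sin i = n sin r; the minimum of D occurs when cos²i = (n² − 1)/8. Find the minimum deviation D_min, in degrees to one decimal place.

cos²i = (1.77422 − 1)/8 = 0.09678; i = arccos(0.31109) = 71.875°.
sin r = sin 71.875°/1.332 = 0.71350; r = 45.520°.
D_min = 2·71.875° − 6·45.520° + 360° = 230.628°.

230.6°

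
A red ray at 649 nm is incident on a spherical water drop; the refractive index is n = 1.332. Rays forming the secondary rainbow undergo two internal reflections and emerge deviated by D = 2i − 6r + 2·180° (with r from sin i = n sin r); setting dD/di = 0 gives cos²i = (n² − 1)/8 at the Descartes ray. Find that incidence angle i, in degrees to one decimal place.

71.9°

cos²i = (1.332² − 1)/8 = (1.77422 − 1)/8 = 0.09678.
cos i = 0.31109, so i = 71.875°.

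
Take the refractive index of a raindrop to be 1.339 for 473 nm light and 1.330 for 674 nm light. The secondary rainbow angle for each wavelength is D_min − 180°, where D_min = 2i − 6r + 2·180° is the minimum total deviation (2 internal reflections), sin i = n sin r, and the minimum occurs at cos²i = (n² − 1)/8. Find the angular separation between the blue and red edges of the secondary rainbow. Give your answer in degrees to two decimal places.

At 473 nm (n = 1.339): cos²i = 0.09912 → i = 71.650°, r = 45.141°, D_min = 232.451°, rainbow angle = 52.451°.
At 674 nm (n = 1.330): cos²i = 0.09611 → i = 71.940°, r = 45.630°, D_min = 230.101°, rainbow angle = 50.101°.
Angular width = |52.451° − 50.101°| = 2.350°.

2.35°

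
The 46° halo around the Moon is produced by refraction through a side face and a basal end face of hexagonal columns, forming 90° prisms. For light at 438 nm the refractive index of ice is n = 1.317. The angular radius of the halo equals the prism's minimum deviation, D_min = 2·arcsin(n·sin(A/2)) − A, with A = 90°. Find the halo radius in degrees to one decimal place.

n·sin(A/2) = 1.317 × sin 45° = 1.317 × 0.7071 = 0.9313.
D_min = 2·arcsin(0.9313) − 90° = 2 × 68.632° − 90° = 47.264°.

47.3°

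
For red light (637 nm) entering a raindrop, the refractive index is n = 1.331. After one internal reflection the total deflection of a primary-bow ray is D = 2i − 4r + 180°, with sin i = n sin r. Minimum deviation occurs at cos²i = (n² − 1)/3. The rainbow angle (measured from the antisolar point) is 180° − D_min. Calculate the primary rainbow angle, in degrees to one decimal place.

42.4°

cos²i = (1.77156 − 1)/3 = 0.25719; i = arccos(0.50714) = 59.527°.
sin r = sin 59.527°/1.331 = 0.64753; r = 40.356°.
D_min = 2·59.527° − 4·40.356° + 180° = 137.630°.
Rainbow angle = 180° − D_min = 42.370°.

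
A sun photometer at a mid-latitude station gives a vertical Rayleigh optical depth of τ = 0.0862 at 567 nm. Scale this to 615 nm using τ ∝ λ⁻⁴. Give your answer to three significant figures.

0.0623

τ(615 nm) = τ(567 nm) × (567/615)⁴ = 0.0862 × (0.9220)⁴ = 0.0862 × 0.7225 = 0.0623.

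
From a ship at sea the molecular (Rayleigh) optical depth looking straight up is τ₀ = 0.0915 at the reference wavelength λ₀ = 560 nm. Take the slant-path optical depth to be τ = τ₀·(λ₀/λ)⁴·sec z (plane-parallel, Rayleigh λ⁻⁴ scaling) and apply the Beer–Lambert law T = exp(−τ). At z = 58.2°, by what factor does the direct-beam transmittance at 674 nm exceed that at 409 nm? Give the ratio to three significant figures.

Airmass: sec 58.2° = 1.8977.
τ(674 nm) = 0.0915 × (560/674)⁴ × 1.8977 = 0.0915 × 0.4766 × 1.8977 = 0.0827.
τ(409 nm) = 0.0915 × (560/409)⁴ × 1.8977 = 0.0915 × 3.5145 × 1.8977 = 0.6102.
T(674)/T(409) = exp(τ_B − τ_A) = exp(0.5275) = 1.6947.

1.69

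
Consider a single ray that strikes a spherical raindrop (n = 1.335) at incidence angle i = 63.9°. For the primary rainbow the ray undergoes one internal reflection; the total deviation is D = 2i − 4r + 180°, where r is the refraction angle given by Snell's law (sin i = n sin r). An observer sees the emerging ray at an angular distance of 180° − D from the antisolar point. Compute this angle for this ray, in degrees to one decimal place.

sin r = sin 63.9° / 1.335 = 0.8980/1.335 = 0.6727; r = 42.27°.
D = 2·63.9° − 4·42.27° + 180° = 127.80° − 169.10° + 180° = 138.70°.
Angle from antisolar point = 180° − D = 41.30°.

41.3°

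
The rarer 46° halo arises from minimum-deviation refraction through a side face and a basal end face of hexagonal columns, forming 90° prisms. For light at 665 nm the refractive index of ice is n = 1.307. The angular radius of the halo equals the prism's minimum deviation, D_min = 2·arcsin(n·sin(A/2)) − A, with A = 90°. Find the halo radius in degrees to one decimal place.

45.1°

n·sin(A/2) = 1.307 × sin 45° = 1.307 × 0.7071 = 0.9242.
D_min = 2·arcsin(0.9242) − 90° = 2 × 67.546° − 90° = 45.093°.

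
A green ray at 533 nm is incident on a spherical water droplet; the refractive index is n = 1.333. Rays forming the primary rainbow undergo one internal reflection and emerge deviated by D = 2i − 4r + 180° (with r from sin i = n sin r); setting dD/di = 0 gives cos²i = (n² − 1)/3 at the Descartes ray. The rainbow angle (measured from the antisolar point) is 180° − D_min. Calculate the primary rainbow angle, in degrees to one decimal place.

42.1°

cos²i = (1.77689 − 1)/3 = 0.25896; i = arccos(0.50888) = 59.410°.
sin r = sin 59.410°/1.333 = 0.64579; r = 40.225°.
D_min = 2·59.410° − 4·40.225° + 180° = 137.922°.
Rainbow angle = 180° − D_min = 42.078°.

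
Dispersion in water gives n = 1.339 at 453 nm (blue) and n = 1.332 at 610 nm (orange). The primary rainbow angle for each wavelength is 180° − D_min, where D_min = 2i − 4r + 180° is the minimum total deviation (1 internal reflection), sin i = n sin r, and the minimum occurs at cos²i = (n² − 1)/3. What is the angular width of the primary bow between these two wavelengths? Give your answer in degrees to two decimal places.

1.01°

At 453 nm (n = 1.339): cos²i = 0.26431 → i = 59.062°, r = 39.834°, D_min = 138.786°, rainbow angle = 41.214°.
At 610 nm (n = 1.332): cos²i = 0.25807 → i = 59.469°, r = 40.290°, D_min = 137.776°, rainbow angle = 42.224°.
Angular width = |41.214° − 42.224°| = 1.010°.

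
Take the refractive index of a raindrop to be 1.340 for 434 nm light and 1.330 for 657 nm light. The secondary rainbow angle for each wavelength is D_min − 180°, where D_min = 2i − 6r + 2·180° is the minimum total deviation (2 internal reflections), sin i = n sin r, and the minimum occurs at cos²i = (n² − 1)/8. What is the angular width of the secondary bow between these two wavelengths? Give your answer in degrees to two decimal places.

At 434 nm (n = 1.340): cos²i = 0.09945 → i = 71.618°, r = 45.088°, D_min = 232.709°, rainbow angle = 52.709°.
At 657 nm (n = 1.330): cos²i = 0.09611 → i = 71.940°, r = 45.630°, D_min = 230.101°, rainbow angle = 50.101°.
Angular width = |52.709° − 50.101°| = 2.608°.

2.61°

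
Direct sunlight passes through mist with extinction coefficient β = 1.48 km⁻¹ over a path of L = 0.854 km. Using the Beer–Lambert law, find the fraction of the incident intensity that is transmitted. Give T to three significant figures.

τ = β·L = 1.48 × 0.854 = 1.2639.
T = exp(−1.2639) = 0.2825.

0.283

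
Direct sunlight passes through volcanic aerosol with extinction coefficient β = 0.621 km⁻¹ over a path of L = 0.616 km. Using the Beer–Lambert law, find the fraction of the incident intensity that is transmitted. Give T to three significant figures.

τ = β·L = 0.621 × 0.616 = 0.3825.
T = exp(−0.3825) = 0.6821.

0.682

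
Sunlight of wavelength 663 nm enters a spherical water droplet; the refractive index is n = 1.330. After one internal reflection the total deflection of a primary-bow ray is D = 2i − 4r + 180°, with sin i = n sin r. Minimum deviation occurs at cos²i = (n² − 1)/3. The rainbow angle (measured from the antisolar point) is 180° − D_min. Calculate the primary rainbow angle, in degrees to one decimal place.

42.5°

cos²i = (1.76890 − 1)/3 = 0.25630; i = arccos(0.50626) = 59.585°.
sin r = sin 59.585°/1.330 = 0.64841; r = 40.422°.
D_min = 2·59.585° − 4·40.422° + 180° = 137.484°.
Rainbow angle = 180° − D_min = 42.516°.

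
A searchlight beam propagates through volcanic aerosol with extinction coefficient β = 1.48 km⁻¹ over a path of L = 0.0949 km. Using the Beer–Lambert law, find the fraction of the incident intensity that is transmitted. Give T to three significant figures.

0.869

τ = β·L = 1.48 × 0.0949 = 0.1405.
T = exp(−0.1405) = 0.8690.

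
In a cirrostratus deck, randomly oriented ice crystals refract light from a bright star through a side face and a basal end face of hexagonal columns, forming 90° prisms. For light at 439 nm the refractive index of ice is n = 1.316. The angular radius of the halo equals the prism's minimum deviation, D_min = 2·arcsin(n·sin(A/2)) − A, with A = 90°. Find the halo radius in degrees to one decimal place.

47.0°

n·sin(A/2) = 1.316 × sin 45° = 1.316 × 0.7071 = 0.9306.
D_min = 2·arcsin(0.9306) − 90° = 2 × 68.521° − 90° = 47.042°.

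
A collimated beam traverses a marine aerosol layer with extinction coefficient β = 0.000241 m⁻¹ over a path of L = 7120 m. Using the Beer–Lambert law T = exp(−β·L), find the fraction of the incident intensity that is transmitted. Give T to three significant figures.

τ = β·L = 0.000241 × 7120 = 1.7159.
T = exp(−1.7159) = 0.1798.

0.180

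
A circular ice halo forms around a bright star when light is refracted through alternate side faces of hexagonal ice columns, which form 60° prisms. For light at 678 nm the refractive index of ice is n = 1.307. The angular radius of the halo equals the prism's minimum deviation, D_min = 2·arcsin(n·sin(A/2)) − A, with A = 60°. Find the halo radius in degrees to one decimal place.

n·sin(A/2) = 1.307 × sin 30° = 1.307 × 0.5000 = 0.6535.
D_min = 2·arcsin(0.6535) − 60° = 2 × 40.806° − 60° = 21.612°.

21.6°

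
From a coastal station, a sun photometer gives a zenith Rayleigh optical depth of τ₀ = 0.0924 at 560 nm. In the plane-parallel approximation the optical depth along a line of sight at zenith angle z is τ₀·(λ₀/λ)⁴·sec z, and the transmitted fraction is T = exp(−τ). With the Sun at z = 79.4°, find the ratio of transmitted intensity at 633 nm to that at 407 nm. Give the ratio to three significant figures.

4.45

Airmass: sec 79.4° = 5.4362.
τ(633 nm) = 0.0924 × (560/633)⁴ × 5.4362 = 0.0924 × 0.6125 × 5.4362 = 0.3077.
τ(407 nm) = 0.0924 × (560/407)⁴ × 5.4362 = 0.0924 × 3.5841 × 5.4362 = 1.8003.
T(633)/T(407) = exp(τ_B − τ_A) = exp(1.4926) = 4.4487.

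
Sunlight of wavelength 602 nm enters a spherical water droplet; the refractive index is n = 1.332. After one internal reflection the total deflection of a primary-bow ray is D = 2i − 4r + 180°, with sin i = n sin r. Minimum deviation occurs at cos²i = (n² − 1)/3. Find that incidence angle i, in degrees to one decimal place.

cos²i = (1.332² − 1)/3 = (1.77422 − 1)/3 = 0.25807.
cos i = 0.50801, so i = 59.469°.

59.5°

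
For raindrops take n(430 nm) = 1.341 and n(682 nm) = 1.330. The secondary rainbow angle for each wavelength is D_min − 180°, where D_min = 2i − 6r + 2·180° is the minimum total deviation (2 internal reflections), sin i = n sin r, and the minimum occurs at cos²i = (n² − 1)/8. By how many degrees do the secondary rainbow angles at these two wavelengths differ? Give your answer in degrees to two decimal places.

2.86°

At 430 nm (n = 1.341): cos²i = 0.09979 → i = 71.586°, r = 45.034°, D_min = 232.966°, rainbow angle = 52.966°.
At 682 nm (n = 1.330): cos²i = 0.09611 → i = 71.940°, r = 45.630°, D_min = 230.101°, rainbow angle = 50.101°.
Angular width = |52.966° − 50.101°| = 2.865°.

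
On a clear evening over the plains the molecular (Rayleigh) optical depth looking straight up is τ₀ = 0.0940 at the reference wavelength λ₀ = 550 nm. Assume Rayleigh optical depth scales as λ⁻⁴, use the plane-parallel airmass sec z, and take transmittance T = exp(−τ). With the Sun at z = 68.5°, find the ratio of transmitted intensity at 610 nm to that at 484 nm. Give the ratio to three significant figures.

Airmass: sec 68.5° = 2.7285.
τ(610 nm) = 0.0940 × (550/610)⁴ × 2.7285 = 0.0940 × 0.6609 × 2.7285 = 0.1695.
τ(484 nm) = 0.0940 × (550/484)⁴ × 2.7285 = 0.0940 × 1.6675 × 2.7285 = 0.4277.
T(610)/T(484) = exp(τ_B − τ_A) = exp(0.2582) = 1.2946.

1.29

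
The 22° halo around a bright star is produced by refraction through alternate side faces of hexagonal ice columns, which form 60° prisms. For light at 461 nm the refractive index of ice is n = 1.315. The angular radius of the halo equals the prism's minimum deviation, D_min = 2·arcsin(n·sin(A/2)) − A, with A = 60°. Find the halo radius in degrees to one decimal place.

n·sin(A/2) = 1.315 × sin 30° = 1.315 × 0.5000 = 0.6575.
D_min = 2·arcsin(0.6575) − 60° = 2 × 41.109° − 60° = 22.219°.

22.2°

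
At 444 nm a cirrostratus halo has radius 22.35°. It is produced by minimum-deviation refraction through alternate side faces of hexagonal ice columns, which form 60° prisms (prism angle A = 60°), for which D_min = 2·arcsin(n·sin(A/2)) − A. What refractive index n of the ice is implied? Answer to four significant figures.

Rearranging: n = sin((D_min + A)/2) / sin(A/2).
(D_min + A)/2 = (22.35° + 60°)/2 = 41.175°.
n = sin 41.175° / sin 30° = 0.6584 / 0.5000 = 1.3167.

1.317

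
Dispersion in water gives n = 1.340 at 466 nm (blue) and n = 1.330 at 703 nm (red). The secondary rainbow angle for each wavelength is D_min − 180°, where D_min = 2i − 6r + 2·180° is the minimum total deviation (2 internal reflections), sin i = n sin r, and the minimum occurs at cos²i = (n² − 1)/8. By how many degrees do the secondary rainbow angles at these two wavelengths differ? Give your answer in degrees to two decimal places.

2.61°

At 466 nm (n = 1.340): cos²i = 0.09945 → i = 71.618°, r = 45.088°, D_min = 232.709°, rainbow angle = 52.709°.
At 703 nm (n = 1.330): cos²i = 0.09611 → i = 71.940°, r = 45.630°, D_min = 230.101°, rainbow angle = 50.101°.
Angular width = |52.709° − 50.101°| = 2.608°.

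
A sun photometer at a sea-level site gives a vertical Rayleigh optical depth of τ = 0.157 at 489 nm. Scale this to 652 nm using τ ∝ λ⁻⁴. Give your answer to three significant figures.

τ(652 nm) = τ(489 nm) × (489/652)⁴ = 0.157 × (0.7500)⁴ = 0.157 × 0.3164 = 0.0497.

0.0497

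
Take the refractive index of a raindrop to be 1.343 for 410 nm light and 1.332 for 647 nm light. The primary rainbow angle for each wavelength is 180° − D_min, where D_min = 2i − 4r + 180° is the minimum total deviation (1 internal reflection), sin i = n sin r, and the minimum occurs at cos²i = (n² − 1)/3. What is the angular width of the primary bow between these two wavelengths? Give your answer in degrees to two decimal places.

1.58°

At 410 nm (n = 1.343): cos²i = 0.26788 → i = 58.830°, r = 39.577°, D_min = 139.354°, rainbow angle = 40.646°.
At 647 nm (n = 1.332): cos²i = 0.25807 → i = 59.469°, r = 40.290°, D_min = 137.776°, rainbow angle = 42.224°.
Angular width = |40.646° − 42.224°| = 1.578°.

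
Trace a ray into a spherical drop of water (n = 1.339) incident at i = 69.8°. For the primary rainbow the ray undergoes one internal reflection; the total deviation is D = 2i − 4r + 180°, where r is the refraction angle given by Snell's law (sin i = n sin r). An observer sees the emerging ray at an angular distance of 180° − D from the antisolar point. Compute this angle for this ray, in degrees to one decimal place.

sin r = sin 69.8° / 1.339 = 0.9385/1.339 = 0.7009; r = 44.50°.
D = 2·69.8° − 4·44.50° + 180° = 139.60° − 177.99° + 180° = 141.61°.
Angle from antisolar point = 180° − D = 38.39°.

38.4°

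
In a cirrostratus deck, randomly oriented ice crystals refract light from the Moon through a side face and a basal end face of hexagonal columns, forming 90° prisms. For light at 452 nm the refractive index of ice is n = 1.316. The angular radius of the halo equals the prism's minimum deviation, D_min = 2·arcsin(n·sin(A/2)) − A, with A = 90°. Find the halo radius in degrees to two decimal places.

n·sin(A/2) = 1.316 × sin 45° = 1.316 × 0.7071 = 0.9306.
D_min = 2·arcsin(0.9306) − 90° = 2 × 68.521° − 90° = 47.042°.

47.04°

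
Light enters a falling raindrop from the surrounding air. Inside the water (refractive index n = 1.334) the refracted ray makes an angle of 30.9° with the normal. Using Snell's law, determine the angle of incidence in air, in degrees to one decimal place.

43.2°

Snell: sin θ_i = n · sin θ_r = 1.334 × sin 30.9° = 1.334 × 0.5135 = 0.6851.
θ_i = arcsin(0.6851) = 43.24°.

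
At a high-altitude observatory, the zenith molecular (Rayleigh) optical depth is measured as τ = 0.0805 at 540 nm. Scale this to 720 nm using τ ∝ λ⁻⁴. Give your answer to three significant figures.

0.0255

τ(720 nm) = τ(540 nm) × (540/720)⁴ = 0.0805 × (0.7500)⁴ = 0.0805 × 0.3164 = 0.0255.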